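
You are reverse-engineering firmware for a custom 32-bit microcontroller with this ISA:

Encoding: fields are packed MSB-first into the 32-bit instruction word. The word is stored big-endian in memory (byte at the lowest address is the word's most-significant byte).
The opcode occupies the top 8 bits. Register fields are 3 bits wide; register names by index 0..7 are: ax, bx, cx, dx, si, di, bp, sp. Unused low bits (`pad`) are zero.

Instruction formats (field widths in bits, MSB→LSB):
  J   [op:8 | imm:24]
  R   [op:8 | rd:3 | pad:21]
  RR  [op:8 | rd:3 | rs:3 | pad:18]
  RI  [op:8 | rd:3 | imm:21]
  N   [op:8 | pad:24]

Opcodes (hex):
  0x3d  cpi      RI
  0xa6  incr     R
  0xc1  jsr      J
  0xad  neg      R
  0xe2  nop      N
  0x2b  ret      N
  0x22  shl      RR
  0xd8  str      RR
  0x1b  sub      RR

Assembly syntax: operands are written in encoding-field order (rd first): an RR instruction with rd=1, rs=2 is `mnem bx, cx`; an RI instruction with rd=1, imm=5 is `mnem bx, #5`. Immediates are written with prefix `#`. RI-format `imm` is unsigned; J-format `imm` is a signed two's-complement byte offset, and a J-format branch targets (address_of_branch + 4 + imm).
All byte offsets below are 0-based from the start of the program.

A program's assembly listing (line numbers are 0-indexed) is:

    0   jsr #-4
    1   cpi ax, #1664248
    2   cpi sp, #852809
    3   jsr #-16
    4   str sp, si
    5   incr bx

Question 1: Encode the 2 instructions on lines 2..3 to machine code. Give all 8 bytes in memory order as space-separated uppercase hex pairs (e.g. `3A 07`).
2. cpi fields op=0x3d:8|rd=7:3|imm=852809:21 → word 3ded0349h → 3d ed 03 49
3. jsr fields op=0xc1:8|imm=-16:24 → word c1fffff0h → c1 ff ff f0

3D ED 03 49 C1 FF FF F0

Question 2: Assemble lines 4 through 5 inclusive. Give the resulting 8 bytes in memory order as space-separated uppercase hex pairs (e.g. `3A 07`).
D8 F0 00 00 A6 20 00 00

4. str fields op=0xd8:8|rd=7:3|rs=4:3|pad=0:18 → word d8f00000h → d8 f0 00 00
5. incr fields op=0xa6:8|rd=1:3|pad=0:21 → word a6200000h → a6 20 00 00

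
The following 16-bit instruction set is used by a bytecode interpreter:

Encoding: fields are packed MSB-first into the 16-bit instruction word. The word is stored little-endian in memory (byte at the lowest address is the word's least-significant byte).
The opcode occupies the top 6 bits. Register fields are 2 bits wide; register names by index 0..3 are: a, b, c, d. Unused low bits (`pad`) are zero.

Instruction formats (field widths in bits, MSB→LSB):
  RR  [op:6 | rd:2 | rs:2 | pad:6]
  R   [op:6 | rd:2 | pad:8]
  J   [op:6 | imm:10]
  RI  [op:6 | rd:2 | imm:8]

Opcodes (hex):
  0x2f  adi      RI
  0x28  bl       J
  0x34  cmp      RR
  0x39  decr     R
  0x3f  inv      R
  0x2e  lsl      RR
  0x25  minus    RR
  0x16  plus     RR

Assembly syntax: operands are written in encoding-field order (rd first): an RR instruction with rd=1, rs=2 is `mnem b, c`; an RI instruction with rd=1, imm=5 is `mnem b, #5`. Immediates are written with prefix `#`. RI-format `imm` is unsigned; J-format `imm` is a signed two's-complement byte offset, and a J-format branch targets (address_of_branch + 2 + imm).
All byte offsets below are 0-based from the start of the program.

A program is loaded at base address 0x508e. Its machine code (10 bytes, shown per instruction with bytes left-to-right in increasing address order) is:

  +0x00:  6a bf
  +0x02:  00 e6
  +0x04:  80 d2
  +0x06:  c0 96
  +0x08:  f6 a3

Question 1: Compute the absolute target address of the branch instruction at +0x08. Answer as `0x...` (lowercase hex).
0x508e

off 0x08: read f6 a3 as little → 0xa3f6
  opcode bits[15:10]=0x28: bl/J
  imm@[9:0]=0x3f6 (s10→-10) ⇒ #-10
  target = base 0x508e + off 0x08 + 2 + imm -10 = 0x508e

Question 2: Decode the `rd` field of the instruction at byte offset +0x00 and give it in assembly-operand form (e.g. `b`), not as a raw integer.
@+00  little-endian(6a bf) = 0xbf6a
  op=0xbf6a>>10=0x2f ⇒ adi (RI)
  rd@[9:8]=0x3 ⇒ d
  imm@[7:0]=0x6a ⇒ #106

d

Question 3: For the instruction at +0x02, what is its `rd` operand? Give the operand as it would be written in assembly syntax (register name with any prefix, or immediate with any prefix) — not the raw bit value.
@+02  little-endian(00 e6) = 0xe600
  op=0xe600>>10=0x39 ⇒ decr (R)
  rd@[9:8]=0x2 ⇒ c

c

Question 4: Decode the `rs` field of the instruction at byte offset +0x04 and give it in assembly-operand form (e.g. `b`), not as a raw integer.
c

@+04  little-endian(80 d2) = 0xd280
  top 6b → 0x34 → cmp [RR]
  rd: (w>>8)&0x3=0x2 → c
  rs: (w>>6)&0x3=0x2 → c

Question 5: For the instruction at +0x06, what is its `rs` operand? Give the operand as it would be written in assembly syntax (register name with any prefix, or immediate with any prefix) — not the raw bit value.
off 0x06: read c0 96 as little → 0x96c0
  top 6b → 0x25 → minus [RR]
  rd: (w>>8)&0x3=0x2 → c
  rs: (w>>6)&0x3=0x3 → d

d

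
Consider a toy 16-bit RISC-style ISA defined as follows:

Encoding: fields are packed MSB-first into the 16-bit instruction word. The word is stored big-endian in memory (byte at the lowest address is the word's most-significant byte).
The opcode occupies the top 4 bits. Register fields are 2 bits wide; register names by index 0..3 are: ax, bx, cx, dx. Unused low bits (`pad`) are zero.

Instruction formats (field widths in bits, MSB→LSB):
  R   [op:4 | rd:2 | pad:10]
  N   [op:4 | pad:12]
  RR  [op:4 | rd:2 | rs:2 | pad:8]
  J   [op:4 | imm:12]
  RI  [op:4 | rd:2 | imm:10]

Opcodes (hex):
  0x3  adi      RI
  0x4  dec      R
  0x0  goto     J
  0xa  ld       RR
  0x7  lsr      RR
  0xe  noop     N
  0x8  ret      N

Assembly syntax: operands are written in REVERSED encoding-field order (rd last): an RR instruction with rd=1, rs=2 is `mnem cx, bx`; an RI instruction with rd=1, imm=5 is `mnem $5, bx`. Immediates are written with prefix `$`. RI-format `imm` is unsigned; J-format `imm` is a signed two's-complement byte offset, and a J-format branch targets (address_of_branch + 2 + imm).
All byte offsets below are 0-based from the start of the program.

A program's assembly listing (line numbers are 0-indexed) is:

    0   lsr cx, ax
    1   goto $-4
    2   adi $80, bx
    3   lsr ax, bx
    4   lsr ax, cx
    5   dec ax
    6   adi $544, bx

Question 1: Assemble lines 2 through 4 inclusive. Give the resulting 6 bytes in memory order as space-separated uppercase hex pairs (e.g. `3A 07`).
2. adi fields op=0x3:4|rd=1:2|imm=80:10 → word 3450h → 34 50
3. lsr fields op=0x7:4|rd=1:2|rs=0:2|pad=0:8 → word 7400h → 74 00
4. lsr fields op=0x7:4|rd=2:2|rs=0:2|pad=0:8 → word 7800h → 78 00

34 50 74 00 78 00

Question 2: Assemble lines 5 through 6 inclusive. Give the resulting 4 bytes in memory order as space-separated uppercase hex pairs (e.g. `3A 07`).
L5: dec op=0x4:4|rd=0:2|pad=0:10 ⇒ 0x4000 ⇒ big 40 00
L6: adi op=0x3:4|rd=1:2|imm=544:10 ⇒ 0x3620 ⇒ big 36 20

40 00 36 20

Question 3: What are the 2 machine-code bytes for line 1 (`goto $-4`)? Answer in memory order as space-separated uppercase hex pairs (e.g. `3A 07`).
0F FC

L1: goto op=0x0:4|imm=-4:12 ⇒ 0x0ffc ⇒ big 0f fc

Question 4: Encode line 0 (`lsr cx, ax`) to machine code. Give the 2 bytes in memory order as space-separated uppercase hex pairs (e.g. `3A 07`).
72 00

line 0 (lsr): pack op=0x7:4|rd=0:2|rs=2:2|pad=0:8 = 0x7200; big→ 72 00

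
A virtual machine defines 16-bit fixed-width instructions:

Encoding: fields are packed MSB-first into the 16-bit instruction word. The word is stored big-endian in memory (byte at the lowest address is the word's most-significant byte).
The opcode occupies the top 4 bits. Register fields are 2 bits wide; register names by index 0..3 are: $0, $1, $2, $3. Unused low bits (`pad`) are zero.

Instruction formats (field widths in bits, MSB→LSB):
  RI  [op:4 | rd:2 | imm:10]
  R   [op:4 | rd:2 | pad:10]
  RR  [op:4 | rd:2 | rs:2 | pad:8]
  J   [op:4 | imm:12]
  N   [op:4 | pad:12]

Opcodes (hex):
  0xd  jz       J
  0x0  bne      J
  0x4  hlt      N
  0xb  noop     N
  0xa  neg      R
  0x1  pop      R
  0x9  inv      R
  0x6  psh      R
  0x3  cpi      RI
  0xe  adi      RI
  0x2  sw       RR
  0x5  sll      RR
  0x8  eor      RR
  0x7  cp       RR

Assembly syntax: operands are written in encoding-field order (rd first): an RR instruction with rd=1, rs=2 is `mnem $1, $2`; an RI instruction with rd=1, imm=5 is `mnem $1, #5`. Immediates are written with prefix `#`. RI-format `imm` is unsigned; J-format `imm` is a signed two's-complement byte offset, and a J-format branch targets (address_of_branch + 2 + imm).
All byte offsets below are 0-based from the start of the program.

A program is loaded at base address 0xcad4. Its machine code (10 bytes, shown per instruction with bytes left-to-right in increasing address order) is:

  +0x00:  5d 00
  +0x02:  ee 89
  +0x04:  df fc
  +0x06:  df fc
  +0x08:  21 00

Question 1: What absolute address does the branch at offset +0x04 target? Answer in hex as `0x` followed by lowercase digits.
0xcad6

@+04  big-endian(df fc) = 0xdffc
  opcode bits[15:12]=0xd: jz/J
  imm@[11:0]=0xffc (s12→-4) ⇒ #-4
  target = base 0xcad4 + off 0x04 + 2 + imm -4 = 0xcad6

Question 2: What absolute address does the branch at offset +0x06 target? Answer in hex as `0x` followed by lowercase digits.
0xcad8

+0x06: df fc ⇒ word 0xdffc (big)
  op=0xdffc>>12=0xd ⇒ jz (J)
  imm@[11:0]=0xffc (s12→-4) ⇒ #-4
  target = base 0xcad4 + off 0x06 + 2 + imm -4 = 0xcad8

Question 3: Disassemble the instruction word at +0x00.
sll $3, $1

+0x00: 5d 00 ⇒ word 0x5d00 (big)
  opcode bits[15:12]=0x5: sll/RR
  rd: (w>>10)&0x3=0x3 → $3
  rs: (w>>8)&0x3=0x1 → $1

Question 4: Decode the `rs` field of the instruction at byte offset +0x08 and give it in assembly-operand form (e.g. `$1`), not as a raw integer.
@+08  big-endian(21 00) = 0x2100
  opcode bits[15:12]=0x2: sw/RR
  rd: (w>>10)&0x3=0x0 → $0
  rs: (w>>8)&0x3=0x1 → $1

$1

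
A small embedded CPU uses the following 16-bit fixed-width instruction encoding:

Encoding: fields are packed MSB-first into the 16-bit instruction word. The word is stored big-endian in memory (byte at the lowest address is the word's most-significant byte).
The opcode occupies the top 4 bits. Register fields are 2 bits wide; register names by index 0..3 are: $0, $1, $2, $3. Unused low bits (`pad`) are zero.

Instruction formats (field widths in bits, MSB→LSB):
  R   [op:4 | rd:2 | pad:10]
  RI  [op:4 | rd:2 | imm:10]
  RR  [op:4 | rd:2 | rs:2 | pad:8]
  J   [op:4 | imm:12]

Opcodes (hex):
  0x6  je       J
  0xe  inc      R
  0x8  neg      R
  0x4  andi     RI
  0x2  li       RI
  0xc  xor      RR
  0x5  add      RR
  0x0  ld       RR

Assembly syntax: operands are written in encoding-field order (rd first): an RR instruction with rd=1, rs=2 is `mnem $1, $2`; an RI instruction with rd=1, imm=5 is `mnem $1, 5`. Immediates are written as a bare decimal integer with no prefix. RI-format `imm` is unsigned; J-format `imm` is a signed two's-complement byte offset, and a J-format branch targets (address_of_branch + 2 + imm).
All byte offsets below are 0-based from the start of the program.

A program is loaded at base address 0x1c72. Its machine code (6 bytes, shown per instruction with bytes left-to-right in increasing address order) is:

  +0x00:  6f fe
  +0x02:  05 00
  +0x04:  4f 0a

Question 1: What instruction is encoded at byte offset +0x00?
je -2

@+00  big-endian(6f fe) = 0x6ffe
  top 4b → 0x6 → je [J]
  [11:0] imm=4094 (s12→-2) = -2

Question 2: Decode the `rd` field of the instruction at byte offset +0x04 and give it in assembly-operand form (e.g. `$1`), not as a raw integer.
+0x04: 4f 0a ⇒ word 0x4f0a (big)
  top 4b → 0x4 → andi [RI]
  rd: (w>>10)&0x3=0x3 → $3
  imm: (w>>0)&0x3ff=0x30a → 778

$3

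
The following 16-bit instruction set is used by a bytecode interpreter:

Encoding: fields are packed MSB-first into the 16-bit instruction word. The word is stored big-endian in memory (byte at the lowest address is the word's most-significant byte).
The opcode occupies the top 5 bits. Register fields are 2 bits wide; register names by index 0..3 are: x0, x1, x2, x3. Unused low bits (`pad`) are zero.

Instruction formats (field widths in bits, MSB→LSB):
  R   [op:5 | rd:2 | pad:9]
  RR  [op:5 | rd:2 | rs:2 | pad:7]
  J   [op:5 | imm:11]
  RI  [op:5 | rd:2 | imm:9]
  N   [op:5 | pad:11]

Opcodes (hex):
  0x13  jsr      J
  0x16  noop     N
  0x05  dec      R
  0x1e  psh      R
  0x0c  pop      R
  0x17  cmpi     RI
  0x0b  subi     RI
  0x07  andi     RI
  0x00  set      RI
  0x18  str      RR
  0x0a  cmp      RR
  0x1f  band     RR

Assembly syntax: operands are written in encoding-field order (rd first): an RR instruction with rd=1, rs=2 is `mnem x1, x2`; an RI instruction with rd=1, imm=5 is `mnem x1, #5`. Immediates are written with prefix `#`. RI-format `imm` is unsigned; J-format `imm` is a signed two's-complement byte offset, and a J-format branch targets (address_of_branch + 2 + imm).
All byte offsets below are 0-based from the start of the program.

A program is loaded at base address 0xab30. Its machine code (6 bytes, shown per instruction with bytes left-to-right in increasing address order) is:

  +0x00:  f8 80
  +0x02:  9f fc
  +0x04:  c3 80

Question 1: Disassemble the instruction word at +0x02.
jsr #-4

@+02  big-endian(9f fc) = 0x9ffc
  opcode bits[15:11]=0x13: jsr/J
  imm: (w>>0)&0x7ff=0x7fc (s11→-4) → #-4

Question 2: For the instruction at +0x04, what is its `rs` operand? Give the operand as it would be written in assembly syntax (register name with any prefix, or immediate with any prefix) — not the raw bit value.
@+04  big-endian(c3 80) = 0xc380
  top 5b → 0x18 → str [RR]
  [10:9] rd=1 = x1
  [8:7] rs=3 = x3

x3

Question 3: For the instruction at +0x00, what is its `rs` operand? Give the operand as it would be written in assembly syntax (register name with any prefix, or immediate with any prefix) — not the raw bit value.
off 0x00: read f8 80 as big → 0xf880
  op=0xf880>>11=0x1f ⇒ band (RR)
  [10:9] rd=0 = x0
  [8:7] rs=1 = x1

x1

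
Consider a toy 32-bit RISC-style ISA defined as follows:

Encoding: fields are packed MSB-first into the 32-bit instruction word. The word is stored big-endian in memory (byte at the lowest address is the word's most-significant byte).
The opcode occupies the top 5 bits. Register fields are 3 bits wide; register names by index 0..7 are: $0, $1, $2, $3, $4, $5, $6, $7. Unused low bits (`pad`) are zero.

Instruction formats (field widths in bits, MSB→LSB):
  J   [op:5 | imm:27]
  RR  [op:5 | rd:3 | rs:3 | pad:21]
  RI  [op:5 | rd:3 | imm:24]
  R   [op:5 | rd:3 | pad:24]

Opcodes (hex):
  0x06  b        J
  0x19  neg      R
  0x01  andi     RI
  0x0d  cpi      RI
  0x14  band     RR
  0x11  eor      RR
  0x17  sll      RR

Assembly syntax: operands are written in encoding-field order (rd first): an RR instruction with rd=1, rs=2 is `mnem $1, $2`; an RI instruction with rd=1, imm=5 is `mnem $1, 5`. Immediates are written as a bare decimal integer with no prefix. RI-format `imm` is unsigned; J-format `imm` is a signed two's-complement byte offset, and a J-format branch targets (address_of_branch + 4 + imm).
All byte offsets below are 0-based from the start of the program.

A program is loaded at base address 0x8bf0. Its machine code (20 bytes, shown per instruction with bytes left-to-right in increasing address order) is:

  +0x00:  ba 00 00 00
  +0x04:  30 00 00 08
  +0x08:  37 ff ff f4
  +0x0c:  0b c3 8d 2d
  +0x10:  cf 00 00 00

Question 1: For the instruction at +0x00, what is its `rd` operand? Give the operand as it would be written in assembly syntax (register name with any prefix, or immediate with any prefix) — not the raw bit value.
+0x00: ba 00 00 00 ⇒ word 0xba000000 (big)
  opcode bits[31:27]=0x17: sll/RR
  rd@[26:24]=0x2 ⇒ $2
  rs@[23:21]=0x0 ⇒ $0

$2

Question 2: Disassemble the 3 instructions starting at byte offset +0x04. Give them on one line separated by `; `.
b 8; b -12; andi $3, 12815661

+0x04: 30 00 00 08 ⇒ word 0x30000008 (big)
  op=0x30000008>>27=0x6 ⇒ b (J)
  imm: (w>>0)&0x7ffffff=0x8 → 8
+0x08: 37 ff ff f4 ⇒ word 0x37fffff4 (big)
  op=0x37fffff4>>27=0x6 ⇒ b (J)
  imm: (w>>0)&0x7ffffff=0x7fffff4 (s27→-12) → -12
+0x0c: 0b c3 8d 2d ⇒ word 0x0bc38d2d (big)
  op=0x0bc38d2d>>27=0x1 ⇒ andi (RI)
  rd: (w>>24)&0x7=0x3 → $3
  imm: (w>>0)&0xffffff=0xc38d2d → 12815661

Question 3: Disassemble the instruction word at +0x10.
neg $7

@+10  big-endian(cf 00 00 00) = 0xcf000000
  op=0xcf000000>>27=0x19 ⇒ neg (R)
  [26:24] rd=7 = $7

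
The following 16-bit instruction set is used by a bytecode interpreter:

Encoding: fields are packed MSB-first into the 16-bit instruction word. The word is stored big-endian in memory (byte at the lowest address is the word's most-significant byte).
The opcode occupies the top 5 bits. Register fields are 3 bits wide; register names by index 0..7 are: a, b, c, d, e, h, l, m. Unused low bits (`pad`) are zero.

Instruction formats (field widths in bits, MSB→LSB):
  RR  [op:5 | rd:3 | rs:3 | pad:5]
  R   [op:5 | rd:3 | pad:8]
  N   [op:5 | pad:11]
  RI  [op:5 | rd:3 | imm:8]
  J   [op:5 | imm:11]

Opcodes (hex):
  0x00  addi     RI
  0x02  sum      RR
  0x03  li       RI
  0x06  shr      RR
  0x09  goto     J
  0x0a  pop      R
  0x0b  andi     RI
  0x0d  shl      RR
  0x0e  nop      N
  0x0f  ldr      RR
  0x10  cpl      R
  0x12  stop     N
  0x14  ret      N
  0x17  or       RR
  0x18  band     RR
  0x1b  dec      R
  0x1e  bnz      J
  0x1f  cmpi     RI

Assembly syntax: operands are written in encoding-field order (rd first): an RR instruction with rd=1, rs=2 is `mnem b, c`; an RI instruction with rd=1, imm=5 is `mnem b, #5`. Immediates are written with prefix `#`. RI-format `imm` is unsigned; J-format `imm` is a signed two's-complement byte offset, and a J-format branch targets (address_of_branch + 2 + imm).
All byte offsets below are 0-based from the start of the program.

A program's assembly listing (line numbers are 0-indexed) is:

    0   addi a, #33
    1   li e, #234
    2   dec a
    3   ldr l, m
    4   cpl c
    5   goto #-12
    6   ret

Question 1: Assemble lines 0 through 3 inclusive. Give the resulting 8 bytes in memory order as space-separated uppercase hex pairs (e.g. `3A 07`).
L0: addi op=0x0:5|rd=0:3|imm=33:8 ⇒ 0x0021 ⇒ big 00 21
L1: li op=0x3:5|rd=4:3|imm=234:8 ⇒ 0x1cea ⇒ big 1c ea
L2: dec op=0x1b:5|rd=0:3|pad=0:8 ⇒ 0xd800 ⇒ big d8 00
L3: ldr op=0xf:5|rd=6:3|rs=7:3|pad=0:5 ⇒ 0x7ee0 ⇒ big 7e e0

00 21 1C EA D8 00 7E E0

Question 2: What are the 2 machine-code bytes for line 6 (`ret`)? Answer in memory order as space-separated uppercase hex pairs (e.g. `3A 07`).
6. ret fields op=0x14:5|pad=0:11 → word a000h → a0 00

A0 00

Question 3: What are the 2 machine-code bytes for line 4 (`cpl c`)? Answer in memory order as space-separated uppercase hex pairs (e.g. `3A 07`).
82 00

L4: cpl op=0x10:5|rd=2:3|pad=0:8 ⇒ 0x8200 ⇒ big 82 00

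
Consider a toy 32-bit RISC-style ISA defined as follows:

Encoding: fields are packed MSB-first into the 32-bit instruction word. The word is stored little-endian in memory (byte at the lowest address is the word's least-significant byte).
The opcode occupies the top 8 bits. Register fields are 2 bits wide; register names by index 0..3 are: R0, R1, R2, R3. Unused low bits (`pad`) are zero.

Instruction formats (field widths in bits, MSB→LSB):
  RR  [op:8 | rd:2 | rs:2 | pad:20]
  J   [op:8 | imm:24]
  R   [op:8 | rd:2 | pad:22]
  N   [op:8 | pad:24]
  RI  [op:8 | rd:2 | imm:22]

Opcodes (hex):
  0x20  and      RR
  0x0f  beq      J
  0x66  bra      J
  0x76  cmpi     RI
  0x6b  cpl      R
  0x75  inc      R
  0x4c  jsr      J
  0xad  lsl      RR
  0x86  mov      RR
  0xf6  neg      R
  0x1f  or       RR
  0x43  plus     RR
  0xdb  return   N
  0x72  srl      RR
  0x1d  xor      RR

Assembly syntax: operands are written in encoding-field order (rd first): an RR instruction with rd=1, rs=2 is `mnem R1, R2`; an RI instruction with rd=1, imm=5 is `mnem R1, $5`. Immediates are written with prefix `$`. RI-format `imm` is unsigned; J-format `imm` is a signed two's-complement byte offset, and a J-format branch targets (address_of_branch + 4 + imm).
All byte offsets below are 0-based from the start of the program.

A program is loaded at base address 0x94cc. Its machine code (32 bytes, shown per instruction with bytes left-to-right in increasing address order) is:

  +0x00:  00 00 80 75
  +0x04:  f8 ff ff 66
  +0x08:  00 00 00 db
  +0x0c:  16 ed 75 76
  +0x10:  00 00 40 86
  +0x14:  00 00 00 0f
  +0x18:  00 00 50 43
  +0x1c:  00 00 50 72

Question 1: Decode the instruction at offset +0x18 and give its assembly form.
plus R1, R1

off 0x18: read 00 00 50 43 as little → 0x43500000
  opcode bits[31:24]=0x43: plus/RR
  [23:22] rd=1 = R1
  [21:20] rs=1 = R1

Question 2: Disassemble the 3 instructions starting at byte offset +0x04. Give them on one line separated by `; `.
@+04  little-endian(f8 ff ff 66) = 0x66fffff8
  op=0x66fffff8>>24=0x66 ⇒ bra (J)
  imm: (w>>0)&0xffffff=0xfffff8 (s24→-8) → $-8
@+08  little-endian(00 00 00 db) = 0xdb000000
  op=0xdb000000>>24=0xdb ⇒ return (N)
@+0c  little-endian(16 ed 75 76) = 0x7675ed16
  op=0x7675ed16>>24=0x76 ⇒ cmpi (RI)
  rd: (w>>22)&0x3=0x1 → R1
  imm: (w>>0)&0x3fffff=0x35ed16 → $3534102

bra $-8; return; cmpi R1, $3534102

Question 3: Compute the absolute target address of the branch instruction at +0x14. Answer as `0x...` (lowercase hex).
0x94e4

@+14  little-endian(00 00 00 0f) = 0x0f000000
  top 8b → 0xf → beq [J]
  imm@[23:0]=0x0 ⇒ $0
  target = base 0x94cc + off 0x14 + 4 + imm 0 = 0x94e4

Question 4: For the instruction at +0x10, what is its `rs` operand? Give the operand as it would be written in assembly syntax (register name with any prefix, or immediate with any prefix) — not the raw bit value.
@+10  little-endian(00 00 40 86) = 0x86400000
  op=0x86400000>>24=0x86 ⇒ mov (RR)
  rd: (w>>22)&0x3=0x1 → R1
  rs: (w>>20)&0x3=0x0 → R0

R0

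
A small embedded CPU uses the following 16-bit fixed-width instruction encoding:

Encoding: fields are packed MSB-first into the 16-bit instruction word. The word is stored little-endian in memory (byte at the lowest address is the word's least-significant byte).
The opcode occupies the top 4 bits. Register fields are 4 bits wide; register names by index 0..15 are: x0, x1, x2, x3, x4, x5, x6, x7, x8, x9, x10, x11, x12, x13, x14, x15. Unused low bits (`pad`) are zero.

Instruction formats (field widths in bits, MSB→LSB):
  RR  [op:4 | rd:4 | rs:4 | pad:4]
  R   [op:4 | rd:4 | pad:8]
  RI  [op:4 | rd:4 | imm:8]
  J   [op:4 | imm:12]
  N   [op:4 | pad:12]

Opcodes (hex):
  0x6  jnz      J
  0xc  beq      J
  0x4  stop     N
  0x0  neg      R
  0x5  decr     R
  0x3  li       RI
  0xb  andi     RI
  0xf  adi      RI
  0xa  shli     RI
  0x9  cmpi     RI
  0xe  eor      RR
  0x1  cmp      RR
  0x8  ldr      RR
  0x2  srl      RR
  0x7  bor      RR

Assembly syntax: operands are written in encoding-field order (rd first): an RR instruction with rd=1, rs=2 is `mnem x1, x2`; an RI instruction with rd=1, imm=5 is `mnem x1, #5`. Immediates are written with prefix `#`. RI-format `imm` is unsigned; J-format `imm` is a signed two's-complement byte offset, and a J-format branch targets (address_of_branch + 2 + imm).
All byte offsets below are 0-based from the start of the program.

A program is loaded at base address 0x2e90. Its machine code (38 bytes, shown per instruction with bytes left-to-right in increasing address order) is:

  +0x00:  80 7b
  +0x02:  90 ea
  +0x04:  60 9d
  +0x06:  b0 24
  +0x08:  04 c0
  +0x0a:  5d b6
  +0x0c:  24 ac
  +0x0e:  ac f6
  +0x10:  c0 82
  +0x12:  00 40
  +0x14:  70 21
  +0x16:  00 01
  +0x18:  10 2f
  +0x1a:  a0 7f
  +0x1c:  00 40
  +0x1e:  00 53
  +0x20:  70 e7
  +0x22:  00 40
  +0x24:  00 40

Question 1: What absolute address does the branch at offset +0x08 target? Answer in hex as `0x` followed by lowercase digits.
@+08  little-endian(04 c0) = 0xc004
  opcode bits[15:12]=0xc: beq/J
  [11:0] imm=4 = #4
  target = base 0x2e90 + off 0x08 + 2 + imm 4 = 0x2e9e

0x2e9e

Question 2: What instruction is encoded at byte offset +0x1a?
+0x1a: a0 7f ⇒ word 0x7fa0 (little)
  top 4b → 0x7 → bor [RR]
  [11:8] rd=15 = x15
  [7:4] rs=10 = x10

bor x15, x10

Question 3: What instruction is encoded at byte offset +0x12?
stop

off 0x12: read 00 40 as little → 0x4000
  top 4b → 0x4 → stop [N]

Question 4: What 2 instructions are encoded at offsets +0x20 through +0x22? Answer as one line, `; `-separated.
[20] 70 e7 → 0xe770
  top 4b → 0xe → eor [RR]
  rd@[11:8]=0x7 ⇒ x7
  rs@[7:4]=0x7 ⇒ x7
[22] 00 40 → 0x4000
  top 4b → 0x4 → stop [N]

eor x7, x7; stop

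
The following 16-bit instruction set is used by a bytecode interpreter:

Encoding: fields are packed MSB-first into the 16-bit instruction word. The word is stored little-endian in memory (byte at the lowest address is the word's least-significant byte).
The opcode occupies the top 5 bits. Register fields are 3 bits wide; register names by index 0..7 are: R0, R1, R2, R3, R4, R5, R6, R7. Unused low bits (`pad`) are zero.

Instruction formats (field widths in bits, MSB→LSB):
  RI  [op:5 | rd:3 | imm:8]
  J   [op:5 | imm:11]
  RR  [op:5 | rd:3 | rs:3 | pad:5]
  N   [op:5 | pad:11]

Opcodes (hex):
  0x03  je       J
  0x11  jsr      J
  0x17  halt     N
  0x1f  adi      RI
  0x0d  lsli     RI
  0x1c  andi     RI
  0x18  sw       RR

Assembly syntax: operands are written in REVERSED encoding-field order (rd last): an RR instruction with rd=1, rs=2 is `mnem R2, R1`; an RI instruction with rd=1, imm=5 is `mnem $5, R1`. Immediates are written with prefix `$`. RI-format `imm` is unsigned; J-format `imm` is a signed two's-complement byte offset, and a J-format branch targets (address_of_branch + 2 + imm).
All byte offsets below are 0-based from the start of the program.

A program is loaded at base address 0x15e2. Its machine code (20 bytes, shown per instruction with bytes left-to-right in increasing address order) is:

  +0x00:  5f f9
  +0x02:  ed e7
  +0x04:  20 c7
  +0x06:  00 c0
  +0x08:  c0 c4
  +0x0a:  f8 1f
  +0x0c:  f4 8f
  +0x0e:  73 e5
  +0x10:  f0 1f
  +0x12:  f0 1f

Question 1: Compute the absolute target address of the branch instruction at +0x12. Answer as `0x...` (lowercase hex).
0x15e6

off 0x12: read f0 1f as little → 0x1ff0
  opcode bits[15:11]=0x3: je/J
  imm: (w>>0)&0x7ff=0x7f0 (s11→-16) → $-16
  target = base 0x15e2 + off 0x12 + 2 + imm -16 = 0x15e6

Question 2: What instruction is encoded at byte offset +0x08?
+0x08: c0 c4 ⇒ word 0xc4c0 (little)
  opcode bits[15:11]=0x18: sw/RR
  rd: (w>>8)&0x7=0x4 → R4
  rs: (w>>5)&0x7=0x6 → R6

sw R6, R4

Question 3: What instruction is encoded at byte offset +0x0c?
off 0x0c: read f4 8f as little → 0x8ff4
  top 5b → 0x11 → jsr [J]
  [10:0] imm=2036 (s11→-12) = $-12

jsr $-12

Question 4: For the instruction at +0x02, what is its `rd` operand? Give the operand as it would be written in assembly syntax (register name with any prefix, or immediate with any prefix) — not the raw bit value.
R7

off 0x02: read ed e7 as little → 0xe7ed
  top 5b → 0x1c → andi [RI]
  rd: (w>>8)&0x7=0x7 → R7
  imm: (w>>0)&0xff=0xed → $237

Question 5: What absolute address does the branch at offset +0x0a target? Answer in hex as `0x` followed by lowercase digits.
0x15e6

@+0a  little-endian(f8 1f) = 0x1ff8
  opcode bits[15:11]=0x3: je/J
  imm@[10:0]=0x7f8 (s11→-8) ⇒ $-8
  target = base 0x15e2 + off 0x0a + 2 + imm -8 = 0x15e6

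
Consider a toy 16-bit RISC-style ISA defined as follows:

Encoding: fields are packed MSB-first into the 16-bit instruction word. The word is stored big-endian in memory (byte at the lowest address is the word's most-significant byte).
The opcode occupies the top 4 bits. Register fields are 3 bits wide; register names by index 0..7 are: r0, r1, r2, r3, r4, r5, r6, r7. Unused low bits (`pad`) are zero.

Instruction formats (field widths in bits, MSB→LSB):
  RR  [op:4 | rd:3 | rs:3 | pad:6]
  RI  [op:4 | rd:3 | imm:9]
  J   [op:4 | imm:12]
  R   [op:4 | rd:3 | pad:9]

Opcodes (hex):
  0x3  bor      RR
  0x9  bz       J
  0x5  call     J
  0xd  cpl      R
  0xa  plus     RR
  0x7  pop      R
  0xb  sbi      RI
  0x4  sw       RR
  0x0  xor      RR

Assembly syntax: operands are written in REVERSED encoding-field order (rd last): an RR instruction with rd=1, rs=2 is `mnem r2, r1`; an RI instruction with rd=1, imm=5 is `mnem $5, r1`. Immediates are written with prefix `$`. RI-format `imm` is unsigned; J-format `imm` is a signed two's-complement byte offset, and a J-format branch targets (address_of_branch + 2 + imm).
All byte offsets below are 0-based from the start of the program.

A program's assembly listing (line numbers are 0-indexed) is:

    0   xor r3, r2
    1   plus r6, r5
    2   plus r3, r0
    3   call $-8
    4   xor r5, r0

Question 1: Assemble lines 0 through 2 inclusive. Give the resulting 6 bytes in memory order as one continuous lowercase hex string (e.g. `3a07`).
04c0ab80a0c0

0. xor fields op=0x0:4|rd=2:3|rs=3:3|pad=0:6 → word 04c0h → 04 c0
1. plus fields op=0xa:4|rd=5:3|rs=6:3|pad=0:6 → word ab80h → ab 80
2. plus fields op=0xa:4|rd=0:3|rs=3:3|pad=0:6 → word a0c0h → a0 c0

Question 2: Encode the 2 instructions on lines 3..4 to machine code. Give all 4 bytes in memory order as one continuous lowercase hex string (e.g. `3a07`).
line 3 (call): pack op=0x5:4|imm=-8:12 = 0x5ff8; big→ 5f f8
line 4 (xor): pack op=0x0:4|rd=0:3|rs=5:3|pad=0:6 = 0x0140; big→ 01 40

5ff80140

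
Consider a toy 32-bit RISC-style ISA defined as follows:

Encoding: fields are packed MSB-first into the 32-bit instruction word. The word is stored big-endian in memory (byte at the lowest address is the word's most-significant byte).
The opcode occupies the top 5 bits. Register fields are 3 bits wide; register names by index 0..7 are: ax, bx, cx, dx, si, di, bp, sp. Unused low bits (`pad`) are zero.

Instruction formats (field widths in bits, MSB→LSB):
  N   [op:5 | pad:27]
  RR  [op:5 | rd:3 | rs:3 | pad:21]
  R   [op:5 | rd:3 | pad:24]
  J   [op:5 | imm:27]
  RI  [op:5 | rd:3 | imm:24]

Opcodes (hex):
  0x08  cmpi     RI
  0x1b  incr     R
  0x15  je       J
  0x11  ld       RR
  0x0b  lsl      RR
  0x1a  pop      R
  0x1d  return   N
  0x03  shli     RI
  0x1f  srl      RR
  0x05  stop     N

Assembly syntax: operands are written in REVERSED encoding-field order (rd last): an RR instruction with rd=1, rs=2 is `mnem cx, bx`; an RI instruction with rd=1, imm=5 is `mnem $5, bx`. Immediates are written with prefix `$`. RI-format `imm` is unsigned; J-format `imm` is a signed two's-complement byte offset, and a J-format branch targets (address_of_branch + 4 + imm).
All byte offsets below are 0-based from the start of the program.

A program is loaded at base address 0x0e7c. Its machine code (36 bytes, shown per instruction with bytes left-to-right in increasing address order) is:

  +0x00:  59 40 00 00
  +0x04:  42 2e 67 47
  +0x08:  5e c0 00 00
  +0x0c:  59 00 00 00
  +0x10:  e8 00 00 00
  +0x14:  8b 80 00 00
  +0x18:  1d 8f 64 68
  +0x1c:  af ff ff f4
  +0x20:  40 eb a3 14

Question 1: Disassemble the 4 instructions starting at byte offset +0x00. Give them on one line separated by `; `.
off 0x00: read 59 40 00 00 as big → 0x59400000
  opcode bits[31:27]=0xb: lsl/RR
  rd@[26:24]=0x1 ⇒ bx
  rs@[23:21]=0x2 ⇒ cx
off 0x04: read 42 2e 67 47 as big → 0x422e6747
  opcode bits[31:27]=0x8: cmpi/RI
  rd@[26:24]=0x2 ⇒ cx
  imm@[23:0]=0x2e6747 ⇒ $3041095
off 0x08: read 5e c0 00 00 as big → 0x5ec00000
  opcode bits[31:27]=0xb: lsl/RR
  rd@[26:24]=0x6 ⇒ bp
  rs@[23:21]=0x6 ⇒ bp
off 0x0c: read 59 00 00 00 as big → 0x59000000
  opcode bits[31:27]=0xb: lsl/RR
  rd@[26:24]=0x1 ⇒ bx
  rs@[23:21]=0x0 ⇒ ax

lsl cx, bx; cmpi $3041095, cx; lsl bp, bp; lsl ax, bx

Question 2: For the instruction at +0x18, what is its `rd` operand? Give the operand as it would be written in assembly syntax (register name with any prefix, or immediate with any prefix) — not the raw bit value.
di

@+18  big-endian(1d 8f 64 68) = 0x1d8f6468
  opcode bits[31:27]=0x3: shli/RI
  [26:24] rd=5 = di
  [23:0] imm=9397352 = $9397352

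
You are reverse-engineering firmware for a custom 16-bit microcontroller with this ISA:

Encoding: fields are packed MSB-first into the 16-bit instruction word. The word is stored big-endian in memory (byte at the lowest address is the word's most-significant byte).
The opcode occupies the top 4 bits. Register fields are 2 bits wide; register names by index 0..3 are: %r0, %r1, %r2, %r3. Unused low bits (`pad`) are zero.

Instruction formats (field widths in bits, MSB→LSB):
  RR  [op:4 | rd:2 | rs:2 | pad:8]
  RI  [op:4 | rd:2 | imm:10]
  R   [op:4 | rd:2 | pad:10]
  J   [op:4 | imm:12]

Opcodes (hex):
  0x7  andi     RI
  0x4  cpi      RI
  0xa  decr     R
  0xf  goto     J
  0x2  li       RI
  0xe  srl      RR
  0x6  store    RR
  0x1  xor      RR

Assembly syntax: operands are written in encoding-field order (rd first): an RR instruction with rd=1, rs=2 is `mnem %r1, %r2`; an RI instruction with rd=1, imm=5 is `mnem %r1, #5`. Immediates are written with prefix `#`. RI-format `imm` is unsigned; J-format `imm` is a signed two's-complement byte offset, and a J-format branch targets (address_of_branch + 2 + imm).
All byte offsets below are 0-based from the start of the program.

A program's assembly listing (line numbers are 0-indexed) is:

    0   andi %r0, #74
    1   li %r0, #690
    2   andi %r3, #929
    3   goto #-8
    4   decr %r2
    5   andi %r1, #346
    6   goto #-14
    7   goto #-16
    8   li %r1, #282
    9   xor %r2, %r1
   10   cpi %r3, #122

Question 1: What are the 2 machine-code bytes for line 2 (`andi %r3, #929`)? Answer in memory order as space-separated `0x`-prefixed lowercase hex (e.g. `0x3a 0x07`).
0x7f 0xa1

2. andi fields op=0x7:4|rd=3:2|imm=929:10 → word 7fa1h → 7f a1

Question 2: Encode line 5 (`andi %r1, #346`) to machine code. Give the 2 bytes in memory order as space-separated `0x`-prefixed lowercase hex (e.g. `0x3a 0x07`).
0x75 0x5a

line 5 (andi): pack op=0x7:4|rd=1:2|imm=346:10 = 0x755a; big→ 75 5a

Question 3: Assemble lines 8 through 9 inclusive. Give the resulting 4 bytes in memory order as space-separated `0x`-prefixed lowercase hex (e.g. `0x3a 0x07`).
0x25 0x1a 0x19 0x00

line 8 (li): pack op=0x2:4|rd=1:2|imm=282:10 = 0x251a; big→ 25 1a
line 9 (xor): pack op=0x1:4|rd=2:2|rs=1:2|pad=0:8 = 0x1900; big→ 19 00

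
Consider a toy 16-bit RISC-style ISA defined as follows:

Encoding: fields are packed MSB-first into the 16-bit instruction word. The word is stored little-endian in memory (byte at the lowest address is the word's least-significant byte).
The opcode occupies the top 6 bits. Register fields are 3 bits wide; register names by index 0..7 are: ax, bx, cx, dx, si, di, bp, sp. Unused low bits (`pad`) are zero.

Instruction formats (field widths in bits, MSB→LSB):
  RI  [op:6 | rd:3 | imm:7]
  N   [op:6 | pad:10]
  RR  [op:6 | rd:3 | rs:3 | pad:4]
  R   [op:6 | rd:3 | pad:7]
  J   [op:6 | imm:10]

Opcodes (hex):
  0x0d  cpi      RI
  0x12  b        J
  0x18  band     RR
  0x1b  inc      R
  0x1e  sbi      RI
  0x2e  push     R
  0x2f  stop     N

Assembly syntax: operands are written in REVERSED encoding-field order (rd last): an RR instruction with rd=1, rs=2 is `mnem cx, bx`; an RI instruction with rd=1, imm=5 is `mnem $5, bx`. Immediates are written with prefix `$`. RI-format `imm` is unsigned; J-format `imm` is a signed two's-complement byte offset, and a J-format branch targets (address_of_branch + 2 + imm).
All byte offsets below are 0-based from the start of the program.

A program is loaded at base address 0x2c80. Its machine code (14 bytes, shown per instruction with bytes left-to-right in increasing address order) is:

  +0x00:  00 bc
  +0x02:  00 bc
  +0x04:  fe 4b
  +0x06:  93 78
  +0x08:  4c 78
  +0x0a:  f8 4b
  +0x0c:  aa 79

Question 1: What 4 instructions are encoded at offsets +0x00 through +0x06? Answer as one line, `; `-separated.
stop; stop; b $-2; sbi $19, bx

[00] 00 bc → 0xbc00
  op=0xbc00>>10=0x2f ⇒ stop (N)
[02] 00 bc → 0xbc00
  op=0xbc00>>10=0x2f ⇒ stop (N)
[04] fe 4b → 0x4bfe
  op=0x4bfe>>10=0x12 ⇒ b (J)
  [9:0] imm=1022 (s10→-2) = $-2
[06] 93 78 → 0x7893
  op=0x7893>>10=0x1e ⇒ sbi (RI)
  [9:7] rd=1 = bx
  [6:0] imm=19 = $19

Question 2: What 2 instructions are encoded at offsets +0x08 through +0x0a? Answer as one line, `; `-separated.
sbi $76, ax; b $-8

+0x08: 4c 78 ⇒ word 0x784c (little)
  op=0x784c>>10=0x1e ⇒ sbi (RI)
  rd@[9:7]=0x0 ⇒ ax
  imm@[6:0]=0x4c ⇒ $76
+0x0a: f8 4b ⇒ word 0x4bf8 (little)
  op=0x4bf8>>10=0x12 ⇒ b (J)
  imm@[9:0]=0x3f8 (s10→-8) ⇒ $-8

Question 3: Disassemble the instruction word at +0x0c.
off 0x0c: read aa 79 as little → 0x79aa
  op=0x79aa>>10=0x1e ⇒ sbi (RI)
  [9:7] rd=3 = dx
  [6:0] imm=42 = $42

sbi $42, dx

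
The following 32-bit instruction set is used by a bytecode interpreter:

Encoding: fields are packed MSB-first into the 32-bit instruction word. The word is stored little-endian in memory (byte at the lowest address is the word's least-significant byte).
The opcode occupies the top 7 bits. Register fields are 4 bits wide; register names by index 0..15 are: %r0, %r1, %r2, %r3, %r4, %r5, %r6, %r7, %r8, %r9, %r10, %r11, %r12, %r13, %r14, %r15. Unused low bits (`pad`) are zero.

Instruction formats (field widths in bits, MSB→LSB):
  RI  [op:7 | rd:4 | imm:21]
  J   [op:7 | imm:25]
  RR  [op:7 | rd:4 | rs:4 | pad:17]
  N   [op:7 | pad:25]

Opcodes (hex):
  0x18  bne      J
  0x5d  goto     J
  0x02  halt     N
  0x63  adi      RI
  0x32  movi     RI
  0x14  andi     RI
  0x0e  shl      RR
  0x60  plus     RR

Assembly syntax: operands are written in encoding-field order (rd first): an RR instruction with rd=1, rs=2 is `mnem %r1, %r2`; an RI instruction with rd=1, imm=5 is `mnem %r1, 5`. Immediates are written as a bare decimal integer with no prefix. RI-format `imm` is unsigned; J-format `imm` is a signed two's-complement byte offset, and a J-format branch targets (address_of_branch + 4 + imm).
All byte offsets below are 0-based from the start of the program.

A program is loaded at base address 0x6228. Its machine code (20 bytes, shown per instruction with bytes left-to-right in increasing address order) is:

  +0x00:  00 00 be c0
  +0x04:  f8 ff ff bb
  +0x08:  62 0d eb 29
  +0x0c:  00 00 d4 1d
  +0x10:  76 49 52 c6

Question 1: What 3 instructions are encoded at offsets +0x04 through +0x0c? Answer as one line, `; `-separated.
goto -8; andi %r15, 724322; shl %r14, %r10

off 0x04: read f8 ff ff bb as little → 0xbbfffff8
  top 7b → 0x5d → goto [J]
  imm: (w>>0)&0x1ffffff=0x1fffff8 (s25→-8) → -8
off 0x08: read 62 0d eb 29 as little → 0x29eb0d62
  top 7b → 0x14 → andi [RI]
  rd: (w>>21)&0xf=0xf → %r15
  imm: (w>>0)&0x1fffff=0xb0d62 → 724322
off 0x0c: read 00 00 d4 1d as little → 0x1dd40000
  top 7b → 0xe → shl [RR]
  rd: (w>>21)&0xf=0xe → %r14
  rs: (w>>17)&0xf=0xa → %r10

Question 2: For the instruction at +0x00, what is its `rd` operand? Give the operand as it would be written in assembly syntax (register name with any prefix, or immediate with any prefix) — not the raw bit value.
+0x00: 00 00 be c0 ⇒ word 0xc0be0000 (little)
  top 7b → 0x60 → plus [RR]
  [24:21] rd=5 = %r5
  [20:17] rs=15 = %r15

%r5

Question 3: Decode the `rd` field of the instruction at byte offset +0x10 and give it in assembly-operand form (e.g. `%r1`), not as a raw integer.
[10] 76 49 52 c6 → 0xc6524976
  top 7b → 0x63 → adi [RI]
  rd: (w>>21)&0xf=0x2 → %r2
  imm: (w>>0)&0x1fffff=0x124976 → 1198454

%r2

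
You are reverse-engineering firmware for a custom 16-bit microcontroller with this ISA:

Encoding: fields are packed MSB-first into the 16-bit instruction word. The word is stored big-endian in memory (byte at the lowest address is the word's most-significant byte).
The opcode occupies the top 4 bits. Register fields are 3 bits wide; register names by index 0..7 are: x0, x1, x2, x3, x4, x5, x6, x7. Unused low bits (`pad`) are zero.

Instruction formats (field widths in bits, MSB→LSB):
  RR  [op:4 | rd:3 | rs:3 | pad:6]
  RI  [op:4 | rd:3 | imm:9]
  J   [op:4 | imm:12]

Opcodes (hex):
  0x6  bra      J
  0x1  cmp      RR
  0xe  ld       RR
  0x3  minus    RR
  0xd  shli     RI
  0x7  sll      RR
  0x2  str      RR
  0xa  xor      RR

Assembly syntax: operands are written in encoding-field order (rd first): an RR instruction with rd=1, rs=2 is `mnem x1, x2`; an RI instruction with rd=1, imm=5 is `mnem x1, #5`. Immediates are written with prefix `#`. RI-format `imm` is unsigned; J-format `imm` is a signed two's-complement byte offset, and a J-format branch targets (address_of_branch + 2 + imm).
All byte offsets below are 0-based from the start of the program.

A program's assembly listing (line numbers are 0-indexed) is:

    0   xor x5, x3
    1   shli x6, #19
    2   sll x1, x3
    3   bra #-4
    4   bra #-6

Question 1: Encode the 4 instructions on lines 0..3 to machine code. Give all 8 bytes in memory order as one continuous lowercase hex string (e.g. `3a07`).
0. xor fields op=0xa:4|rd=5:3|rs=3:3|pad=0:6 → word aac0h → aa c0
1. shli fields op=0xd:4|rd=6:3|imm=19:9 → word dc13h → dc 13
2. sll fields op=0x7:4|rd=1:3|rs=3:3|pad=0:6 → word 72c0h → 72 c0
3. bra fields op=0x6:4|imm=-4:12 → word 6ffch → 6f fc

aac0dc1372c06ffc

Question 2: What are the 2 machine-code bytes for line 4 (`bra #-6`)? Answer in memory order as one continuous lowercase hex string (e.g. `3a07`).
line 4 (bra): pack op=0x6:4|imm=-6:12 = 0x6ffa; big→ 6f fa

6ffa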